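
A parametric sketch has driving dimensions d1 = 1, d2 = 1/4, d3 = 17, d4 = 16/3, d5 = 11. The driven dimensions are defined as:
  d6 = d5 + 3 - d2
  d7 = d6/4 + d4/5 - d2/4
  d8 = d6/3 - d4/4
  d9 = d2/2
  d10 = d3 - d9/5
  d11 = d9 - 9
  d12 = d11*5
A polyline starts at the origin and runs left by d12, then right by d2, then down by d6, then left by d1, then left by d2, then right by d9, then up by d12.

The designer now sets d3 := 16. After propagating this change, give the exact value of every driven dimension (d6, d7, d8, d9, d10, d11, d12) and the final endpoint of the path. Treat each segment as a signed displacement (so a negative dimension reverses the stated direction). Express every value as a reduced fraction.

Apply edit: d3 := 16
  d6 = d5 + 3 - d2 = 55/4
  d7 = d6/4 + d4/5 - d2/4 = 533/120
  d8 = d6/3 - d4/4 = 13/4
  d9 = d2/2 = 1/8
  d10 = d3 - d9/5 = 639/40
  d11 = d9 - 9 = -71/8
  d12 = d11*5 = -355/8
Walk from origin (0, 0):
  seg 1: left by d12 = -355/8 → (355/8, 0)
  seg 2: right by d2 = 1/4 → (357/8, 0)
  seg 3: down by d6 = 55/4 → (357/8, -55/4)
  seg 4: left by d1 = 1 → (349/8, -55/4)
  seg 5: left by d2 = 1/4 → (347/8, -55/4)
  seg 6: right by d9 = 1/8 → (87/2, -55/4)
  seg 7: up by d12 = -355/8 → (87/2, -465/8)

d6 = 55/4
d7 = 533/120
d8 = 13/4
d9 = 1/8
d10 = 639/40
d11 = -71/8
d12 = -355/8
endpoint = (87/2, -465/8)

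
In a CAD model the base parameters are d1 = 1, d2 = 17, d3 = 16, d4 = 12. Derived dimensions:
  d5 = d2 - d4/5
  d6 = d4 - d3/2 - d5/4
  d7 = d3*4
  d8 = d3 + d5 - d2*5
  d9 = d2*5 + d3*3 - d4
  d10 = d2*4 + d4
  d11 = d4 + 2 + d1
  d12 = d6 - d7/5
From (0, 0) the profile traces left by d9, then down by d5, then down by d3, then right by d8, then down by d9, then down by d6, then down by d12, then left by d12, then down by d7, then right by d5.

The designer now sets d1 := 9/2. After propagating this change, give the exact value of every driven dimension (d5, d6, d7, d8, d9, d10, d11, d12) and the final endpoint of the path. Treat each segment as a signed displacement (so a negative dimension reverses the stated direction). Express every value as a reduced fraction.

d5 = 73/5
d6 = 7/20
d7 = 64
d8 = -272/5
d9 = 121
d10 = 80
d11 = 37/2
d12 = -249/20
endpoint = (-2967/20, -407/2)

Apply edit: d1 := 9/2
  d5 = d2 - d4/5 = 73/5
  d6 = d4 - d3/2 - d5/4 = 7/20
  d7 = d3*4 = 64
  d8 = d3 + d5 - d2*5 = -272/5
  d9 = d2*5 + d3*3 - d4 = 121
  d10 = d2*4 + d4 = 80
  d11 = d4 + 2 + d1 = 37/2
  d12 = d6 - d7/5 = -249/20
Walk from origin (0, 0):
  seg 1: left by d9 = 121 → (-121, 0)
  seg 2: down by d5 = 73/5 → (-121, -73/5)
  seg 3: down by d3 = 16 → (-121, -153/5)
  seg 4: right by d8 = -272/5 → (-877/5, -153/5)
  seg 5: down by d9 = 121 → (-877/5, -758/5)
  seg 6: down by d6 = 7/20 → (-877/5, -3039/20)
  seg 7: down by d12 = -249/20 → (-877/5, -279/2)
  seg 8: left by d12 = -249/20 → (-3259/20, -279/2)
  seg 9: down by d7 = 64 → (-3259/20, -407/2)
  seg 10: right by d5 = 73/5 → (-2967/20, -407/2)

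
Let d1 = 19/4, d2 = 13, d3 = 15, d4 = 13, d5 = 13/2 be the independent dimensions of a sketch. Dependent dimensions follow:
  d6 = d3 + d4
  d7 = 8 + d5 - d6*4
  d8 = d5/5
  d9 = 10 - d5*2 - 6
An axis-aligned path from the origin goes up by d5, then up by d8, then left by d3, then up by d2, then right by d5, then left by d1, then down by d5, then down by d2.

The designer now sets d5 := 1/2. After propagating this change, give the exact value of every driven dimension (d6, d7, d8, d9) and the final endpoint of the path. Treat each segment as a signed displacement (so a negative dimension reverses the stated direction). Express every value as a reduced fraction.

Apply edit: d5 := 1/2
  d6 = d3 + d4 = 28
  d7 = 8 + d5 - d6*4 = -207/2
  d8 = d5/5 = 1/10
  d9 = 10 - d5*2 - 6 = 3
Walk from origin (0, 0):
  seg 1: up by d5 = 1/2 → (0, 1/2)
  seg 2: up by d8 = 1/10 → (0, 3/5)
  seg 3: left by d3 = 15 → (-15, 3/5)
  seg 4: up by d2 = 13 → (-15, 68/5)
  seg 5: right by d5 = 1/2 → (-29/2, 68/5)
  seg 6: left by d1 = 19/4 → (-77/4, 68/5)
  seg 7: down by d5 = 1/2 → (-77/4, 131/10)
  seg 8: down by d2 = 13 → (-77/4, 1/10)

d6 = 28
d7 = -207/2
d8 = 1/10
d9 = 3
endpoint = (-77/4, 1/10)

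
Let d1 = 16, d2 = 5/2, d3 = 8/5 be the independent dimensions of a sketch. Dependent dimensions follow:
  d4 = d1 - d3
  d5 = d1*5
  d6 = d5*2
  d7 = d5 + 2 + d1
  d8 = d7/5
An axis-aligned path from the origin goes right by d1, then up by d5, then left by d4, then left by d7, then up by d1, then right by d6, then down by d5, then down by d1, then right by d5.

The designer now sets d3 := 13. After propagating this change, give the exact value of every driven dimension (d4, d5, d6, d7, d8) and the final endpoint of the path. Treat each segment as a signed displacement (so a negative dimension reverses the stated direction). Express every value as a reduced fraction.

d4 = 3
d5 = 80
d6 = 160
d7 = 98
d8 = 98/5
endpoint = (155, 0)

Apply edit: d3 := 13
  d4 = d1 - d3 = 3
  d5 = d1*5 = 80
  d6 = d5*2 = 160
  d7 = d5 + 2 + d1 = 98
  d8 = d7/5 = 98/5
Walk from origin (0, 0):
  seg 1: right by d1 = 16 → (16, 0)
  seg 2: up by d5 = 80 → (16, 80)
  seg 3: left by d4 = 3 → (13, 80)
  seg 4: left by d7 = 98 → (-85, 80)
  seg 5: up by d1 = 16 → (-85, 96)
  seg 6: right by d6 = 160 → (75, 96)
  seg 7: down by d5 = 80 → (75, 16)
  seg 8: down by d1 = 16 → (75, 0)
  seg 9: right by d5 = 80 → (155, 0)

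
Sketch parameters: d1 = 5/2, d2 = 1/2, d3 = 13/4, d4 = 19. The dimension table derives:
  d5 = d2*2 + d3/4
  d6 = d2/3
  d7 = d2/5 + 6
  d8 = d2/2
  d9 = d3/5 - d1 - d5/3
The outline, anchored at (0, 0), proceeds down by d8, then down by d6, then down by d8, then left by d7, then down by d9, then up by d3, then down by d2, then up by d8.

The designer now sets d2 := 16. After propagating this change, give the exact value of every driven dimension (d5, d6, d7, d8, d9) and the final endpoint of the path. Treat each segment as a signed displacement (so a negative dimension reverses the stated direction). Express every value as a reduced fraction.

d5 = 525/16
d6 = 16/3
d7 = 46/5
d8 = 8
d9 = -1023/80
endpoint = (-46/5, -3191/240)

Apply edit: d2 := 16
  d5 = d2*2 + d3/4 = 525/16
  d6 = d2/3 = 16/3
  d7 = d2/5 + 6 = 46/5
  d8 = d2/2 = 8
  d9 = d3/5 - d1 - d5/3 = -1023/80
Walk from origin (0, 0):
  seg 1: down by d8 = 8 → (0, -8)
  seg 2: down by d6 = 16/3 → (0, -40/3)
  seg 3: down by d8 = 8 → (0, -64/3)
  seg 4: left by d7 = 46/5 → (-46/5, -64/3)
  seg 5: down by d9 = -1023/80 → (-46/5, -2051/240)
  seg 6: up by d3 = 13/4 → (-46/5, -1271/240)
  seg 7: down by d2 = 16 → (-46/5, -5111/240)
  seg 8: up by d8 = 8 → (-46/5, -3191/240)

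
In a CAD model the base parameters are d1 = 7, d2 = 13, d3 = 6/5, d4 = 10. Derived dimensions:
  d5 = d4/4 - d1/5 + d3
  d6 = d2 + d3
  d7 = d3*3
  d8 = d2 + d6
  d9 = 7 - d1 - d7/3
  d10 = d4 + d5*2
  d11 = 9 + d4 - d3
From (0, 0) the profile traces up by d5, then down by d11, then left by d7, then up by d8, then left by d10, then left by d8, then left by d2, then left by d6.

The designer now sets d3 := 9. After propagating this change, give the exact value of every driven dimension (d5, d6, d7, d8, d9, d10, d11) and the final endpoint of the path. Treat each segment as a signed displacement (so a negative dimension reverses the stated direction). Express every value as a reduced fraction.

d5 = 101/10
d6 = 22
d7 = 27
d8 = 35
d9 = -9
d10 = 151/5
d11 = 10
endpoint = (-636/5, 351/10)

Apply edit: d3 := 9
  d5 = d4/4 - d1/5 + d3 = 101/10
  d6 = d2 + d3 = 22
  d7 = d3*3 = 27
  d8 = d2 + d6 = 35
  d9 = 7 - d1 - d7/3 = -9
  d10 = d4 + d5*2 = 151/5
  d11 = 9 + d4 - d3 = 10
Walk from origin (0, 0):
  seg 1: up by d5 = 101/10 → (0, 101/10)
  seg 2: down by d11 = 10 → (0, 1/10)
  seg 3: left by d7 = 27 → (-27, 1/10)
  seg 4: up by d8 = 35 → (-27, 351/10)
  seg 5: left by d10 = 151/5 → (-286/5, 351/10)
  seg 6: left by d8 = 35 → (-461/5, 351/10)
  seg 7: left by d2 = 13 → (-526/5, 351/10)
  seg 8: left by d6 = 22 → (-636/5, 351/10)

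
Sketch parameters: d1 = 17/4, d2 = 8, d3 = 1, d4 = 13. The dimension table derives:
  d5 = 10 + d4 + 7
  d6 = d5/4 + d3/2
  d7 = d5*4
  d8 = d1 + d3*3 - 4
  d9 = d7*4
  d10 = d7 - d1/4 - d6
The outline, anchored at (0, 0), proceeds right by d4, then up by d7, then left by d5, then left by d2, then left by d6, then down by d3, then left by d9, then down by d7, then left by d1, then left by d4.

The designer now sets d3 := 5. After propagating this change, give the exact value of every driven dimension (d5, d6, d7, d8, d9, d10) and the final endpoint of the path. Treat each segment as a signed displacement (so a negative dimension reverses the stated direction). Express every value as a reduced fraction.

Apply edit: d3 := 5
  d5 = 10 + d4 + 7 = 30
  d6 = d5/4 + d3/2 = 10
  d7 = d5*4 = 120
  d8 = d1 + d3*3 - 4 = 61/4
  d9 = d7*4 = 480
  d10 = d7 - d1/4 - d6 = 1743/16
Walk from origin (0, 0):
  seg 1: right by d4 = 13 → (13, 0)
  seg 2: up by d7 = 120 → (13, 120)
  seg 3: left by d5 = 30 → (-17, 120)
  seg 4: left by d2 = 8 → (-25, 120)
  seg 5: left by d6 = 10 → (-35, 120)
  seg 6: down by d3 = 5 → (-35, 115)
  seg 7: left by d9 = 480 → (-515, 115)
  seg 8: down by d7 = 120 → (-515, -5)
  seg 9: left by d1 = 17/4 → (-2077/4, -5)
  seg 10: left by d4 = 13 → (-2129/4, -5)

d5 = 30
d6 = 10
d7 = 120
d8 = 61/4
d9 = 480
d10 = 1743/16
endpoint = (-2129/4, -5)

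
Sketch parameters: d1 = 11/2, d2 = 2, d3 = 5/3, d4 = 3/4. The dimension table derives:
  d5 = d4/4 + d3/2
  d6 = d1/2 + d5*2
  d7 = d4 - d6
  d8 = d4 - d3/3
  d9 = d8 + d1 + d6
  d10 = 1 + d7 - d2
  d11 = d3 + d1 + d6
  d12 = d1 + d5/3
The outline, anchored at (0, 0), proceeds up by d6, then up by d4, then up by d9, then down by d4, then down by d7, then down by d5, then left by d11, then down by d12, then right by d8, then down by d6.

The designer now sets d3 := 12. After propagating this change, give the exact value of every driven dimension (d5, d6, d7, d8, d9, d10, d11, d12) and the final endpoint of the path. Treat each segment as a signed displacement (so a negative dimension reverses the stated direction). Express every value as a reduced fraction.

d5 = 99/16
d6 = 121/8
d7 = -115/8
d8 = -13/4
d9 = 139/8
d10 = -123/8
d11 = 261/8
d12 = 121/16
endpoint = (-287/8, 18)

Apply edit: d3 := 12
  d5 = d4/4 + d3/2 = 99/16
  d6 = d1/2 + d5*2 = 121/8
  d7 = d4 - d6 = -115/8
  d8 = d4 - d3/3 = -13/4
  d9 = d8 + d1 + d6 = 139/8
  d10 = 1 + d7 - d2 = -123/8
  d11 = d3 + d1 + d6 = 261/8
  d12 = d1 + d5/3 = 121/16
Walk from origin (0, 0):
  seg 1: up by d6 = 121/8 → (0, 121/8)
  seg 2: up by d4 = 3/4 → (0, 127/8)
  seg 3: up by d9 = 139/8 → (0, 133/4)
  seg 4: down by d4 = 3/4 → (0, 65/2)
  seg 5: down by d7 = -115/8 → (0, 375/8)
  seg 6: down by d5 = 99/16 → (0, 651/16)
  seg 7: left by d11 = 261/8 → (-261/8, 651/16)
  seg 8: down by d12 = 121/16 → (-261/8, 265/8)
  seg 9: right by d8 = -13/4 → (-287/8, 265/8)
  seg 10: down by d6 = 121/8 → (-287/8, 18)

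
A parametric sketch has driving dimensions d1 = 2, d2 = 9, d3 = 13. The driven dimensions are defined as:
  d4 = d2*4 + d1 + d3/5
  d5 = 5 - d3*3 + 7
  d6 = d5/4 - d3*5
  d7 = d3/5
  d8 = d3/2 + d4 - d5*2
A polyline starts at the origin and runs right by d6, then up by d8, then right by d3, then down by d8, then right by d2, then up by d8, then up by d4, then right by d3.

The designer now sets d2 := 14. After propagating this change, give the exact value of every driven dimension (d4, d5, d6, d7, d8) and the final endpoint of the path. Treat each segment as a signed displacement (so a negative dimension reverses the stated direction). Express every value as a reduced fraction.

d4 = 303/5
d5 = -27
d6 = -287/4
d7 = 13/5
d8 = 1211/10
endpoint = (-127/4, 1817/10)

Apply edit: d2 := 14
  d4 = d2*4 + d1 + d3/5 = 303/5
  d5 = 5 - d3*3 + 7 = -27
  d6 = d5/4 - d3*5 = -287/4
  d7 = d3/5 = 13/5
  d8 = d3/2 + d4 - d5*2 = 1211/10
Walk from origin (0, 0):
  seg 1: right by d6 = -287/4 → (-287/4, 0)
  seg 2: up by d8 = 1211/10 → (-287/4, 1211/10)
  seg 3: right by d3 = 13 → (-235/4, 1211/10)
  seg 4: down by d8 = 1211/10 → (-235/4, 0)
  seg 5: right by d2 = 14 → (-179/4, 0)
  seg 6: up by d8 = 1211/10 → (-179/4, 1211/10)
  seg 7: up by d4 = 303/5 → (-179/4, 1817/10)
  seg 8: right by d3 = 13 → (-127/4, 1817/10)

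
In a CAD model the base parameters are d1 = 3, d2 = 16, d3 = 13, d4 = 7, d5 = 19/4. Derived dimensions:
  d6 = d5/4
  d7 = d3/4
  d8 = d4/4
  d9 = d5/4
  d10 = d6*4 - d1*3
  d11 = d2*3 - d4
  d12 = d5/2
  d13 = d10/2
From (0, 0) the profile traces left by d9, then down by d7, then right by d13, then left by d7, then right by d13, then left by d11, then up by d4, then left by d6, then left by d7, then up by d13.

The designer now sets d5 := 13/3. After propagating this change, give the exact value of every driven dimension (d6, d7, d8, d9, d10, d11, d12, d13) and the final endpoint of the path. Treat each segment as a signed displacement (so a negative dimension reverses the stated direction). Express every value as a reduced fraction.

Apply edit: d5 := 13/3
  d6 = d5/4 = 13/12
  d7 = d3/4 = 13/4
  d8 = d4/4 = 7/4
  d9 = d5/4 = 13/12
  d10 = d6*4 - d1*3 = -14/3
  d11 = d2*3 - d4 = 41
  d12 = d5/2 = 13/6
  d13 = d10/2 = -7/3
Walk from origin (0, 0):
  seg 1: left by d9 = 13/12 → (-13/12, 0)
  seg 2: down by d7 = 13/4 → (-13/12, -13/4)
  seg 3: right by d13 = -7/3 → (-41/12, -13/4)
  seg 4: left by d7 = 13/4 → (-20/3, -13/4)
  seg 5: right by d13 = -7/3 → (-9, -13/4)
  seg 6: left by d11 = 41 → (-50, -13/4)
  seg 7: up by d4 = 7 → (-50, 15/4)
  seg 8: left by d6 = 13/12 → (-613/12, 15/4)
  seg 9: left by d7 = 13/4 → (-163/3, 15/4)
  seg 10: up by d13 = -7/3 → (-163/3, 17/12)

d6 = 13/12
d7 = 13/4
d8 = 7/4
d9 = 13/12
d10 = -14/3
d11 = 41
d12 = 13/6
d13 = -7/3
endpoint = (-163/3, 17/12)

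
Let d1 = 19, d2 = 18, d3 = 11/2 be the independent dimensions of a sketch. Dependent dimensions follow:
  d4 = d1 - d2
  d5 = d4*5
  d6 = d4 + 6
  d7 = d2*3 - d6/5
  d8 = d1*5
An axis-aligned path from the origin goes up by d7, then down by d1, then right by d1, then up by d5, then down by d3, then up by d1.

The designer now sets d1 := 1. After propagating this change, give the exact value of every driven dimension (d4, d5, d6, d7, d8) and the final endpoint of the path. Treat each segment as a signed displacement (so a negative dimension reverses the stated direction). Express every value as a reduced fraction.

d4 = -17
d5 = -85
d6 = -11
d7 = 281/5
d8 = 5
endpoint = (1, -343/10)

Apply edit: d1 := 1
  d4 = d1 - d2 = -17
  d5 = d4*5 = -85
  d6 = d4 + 6 = -11
  d7 = d2*3 - d6/5 = 281/5
  d8 = d1*5 = 5
Walk from origin (0, 0):
  seg 1: up by d7 = 281/5 → (0, 281/5)
  seg 2: down by d1 = 1 → (0, 276/5)
  seg 3: right by d1 = 1 → (1, 276/5)
  seg 4: up by d5 = -85 → (1, -149/5)
  seg 5: down by d3 = 11/2 → (1, -353/10)
  seg 6: up by d1 = 1 → (1, -343/10)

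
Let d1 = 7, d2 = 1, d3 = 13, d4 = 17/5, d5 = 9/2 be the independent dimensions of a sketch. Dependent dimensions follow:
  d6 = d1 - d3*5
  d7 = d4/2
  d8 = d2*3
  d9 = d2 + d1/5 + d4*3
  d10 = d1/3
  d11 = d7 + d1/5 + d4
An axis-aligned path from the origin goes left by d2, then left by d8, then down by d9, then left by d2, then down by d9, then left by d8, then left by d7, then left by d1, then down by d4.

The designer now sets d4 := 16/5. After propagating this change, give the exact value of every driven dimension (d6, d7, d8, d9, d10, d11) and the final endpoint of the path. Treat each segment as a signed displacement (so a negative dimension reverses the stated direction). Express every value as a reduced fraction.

d6 = -58
d7 = 8/5
d8 = 3
d9 = 12
d10 = 7/3
d11 = 31/5
endpoint = (-83/5, -136/5)

Apply edit: d4 := 16/5
  d6 = d1 - d3*5 = -58
  d7 = d4/2 = 8/5
  d8 = d2*3 = 3
  d9 = d2 + d1/5 + d4*3 = 12
  d10 = d1/3 = 7/3
  d11 = d7 + d1/5 + d4 = 31/5
Walk from origin (0, 0):
  seg 1: left by d2 = 1 → (-1, 0)
  seg 2: left by d8 = 3 → (-4, 0)
  seg 3: down by d9 = 12 → (-4, -12)
  seg 4: left by d2 = 1 → (-5, -12)
  seg 5: down by d9 = 12 → (-5, -24)
  seg 6: left by d8 = 3 → (-8, -24)
  seg 7: left by d7 = 8/5 → (-48/5, -24)
  seg 8: left by d1 = 7 → (-83/5, -24)
  seg 9: down by d4 = 16/5 → (-83/5, -136/5)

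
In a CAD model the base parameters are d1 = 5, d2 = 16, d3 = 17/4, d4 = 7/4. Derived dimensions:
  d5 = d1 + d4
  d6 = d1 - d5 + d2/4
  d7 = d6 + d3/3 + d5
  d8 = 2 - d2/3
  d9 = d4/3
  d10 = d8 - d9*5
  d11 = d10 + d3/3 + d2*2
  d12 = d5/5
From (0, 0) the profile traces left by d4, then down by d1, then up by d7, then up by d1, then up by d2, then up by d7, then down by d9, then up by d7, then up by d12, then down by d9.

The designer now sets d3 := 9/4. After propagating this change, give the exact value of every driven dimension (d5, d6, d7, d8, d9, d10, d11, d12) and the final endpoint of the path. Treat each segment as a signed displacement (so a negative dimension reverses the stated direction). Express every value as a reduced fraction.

Apply edit: d3 := 9/4
  d5 = d1 + d4 = 27/4
  d6 = d1 - d5 + d2/4 = 9/4
  d7 = d6 + d3/3 + d5 = 39/4
  d8 = 2 - d2/3 = -10/3
  d9 = d4/3 = 7/12
  d10 = d8 - d9*5 = -25/4
  d11 = d10 + d3/3 + d2*2 = 53/2
  d12 = d5/5 = 27/20
Walk from origin (0, 0):
  seg 1: left by d4 = 7/4 → (-7/4, 0)
  seg 2: down by d1 = 5 → (-7/4, -5)
  seg 3: up by d7 = 39/4 → (-7/4, 19/4)
  seg 4: up by d1 = 5 → (-7/4, 39/4)
  seg 5: up by d2 = 16 → (-7/4, 103/4)
  seg 6: up by d7 = 39/4 → (-7/4, 71/2)
  seg 7: down by d9 = 7/12 → (-7/4, 419/12)
  seg 8: up by d7 = 39/4 → (-7/4, 134/3)
  seg 9: up by d12 = 27/20 → (-7/4, 2761/60)
  seg 10: down by d9 = 7/12 → (-7/4, 1363/30)

d5 = 27/4
d6 = 9/4
d7 = 39/4
d8 = -10/3
d9 = 7/12
d10 = -25/4
d11 = 53/2
d12 = 27/20
endpoint = (-7/4, 1363/30)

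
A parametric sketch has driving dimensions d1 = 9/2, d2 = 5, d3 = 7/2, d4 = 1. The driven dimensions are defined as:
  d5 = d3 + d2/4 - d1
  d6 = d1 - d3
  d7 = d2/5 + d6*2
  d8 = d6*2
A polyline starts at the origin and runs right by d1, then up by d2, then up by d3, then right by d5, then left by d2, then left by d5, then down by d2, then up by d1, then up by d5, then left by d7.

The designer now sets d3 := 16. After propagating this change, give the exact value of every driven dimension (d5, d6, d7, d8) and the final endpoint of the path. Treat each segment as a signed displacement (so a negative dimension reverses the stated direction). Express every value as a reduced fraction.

Apply edit: d3 := 16
  d5 = d3 + d2/4 - d1 = 51/4
  d6 = d1 - d3 = -23/2
  d7 = d2/5 + d6*2 = -22
  d8 = d6*2 = -23
Walk from origin (0, 0):
  seg 1: right by d1 = 9/2 → (9/2, 0)
  seg 2: up by d2 = 5 → (9/2, 5)
  seg 3: up by d3 = 16 → (9/2, 21)
  seg 4: right by d5 = 51/4 → (69/4, 21)
  seg 5: left by d2 = 5 → (49/4, 21)
  seg 6: left by d5 = 51/4 → (-1/2, 21)
  seg 7: down by d2 = 5 → (-1/2, 16)
  seg 8: up by d1 = 9/2 → (-1/2, 41/2)
  seg 9: up by d5 = 51/4 → (-1/2, 133/4)
  seg 10: left by d7 = -22 → (43/2, 133/4)

d5 = 51/4
d6 = -23/2
d7 = -22
d8 = -23
endpoint = (43/2, 133/4)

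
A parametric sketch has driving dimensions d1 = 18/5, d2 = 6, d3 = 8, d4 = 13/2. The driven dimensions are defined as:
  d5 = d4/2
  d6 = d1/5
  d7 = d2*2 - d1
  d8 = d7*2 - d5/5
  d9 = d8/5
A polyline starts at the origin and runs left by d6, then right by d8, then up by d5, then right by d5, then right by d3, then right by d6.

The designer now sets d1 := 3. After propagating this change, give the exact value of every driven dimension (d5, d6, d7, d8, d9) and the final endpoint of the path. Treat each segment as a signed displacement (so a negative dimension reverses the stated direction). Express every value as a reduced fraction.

d5 = 13/4
d6 = 3/5
d7 = 9
d8 = 347/20
d9 = 347/100
endpoint = (143/5, 13/4)

Apply edit: d1 := 3
  d5 = d4/2 = 13/4
  d6 = d1/5 = 3/5
  d7 = d2*2 - d1 = 9
  d8 = d7*2 - d5/5 = 347/20
  d9 = d8/5 = 347/100
Walk from origin (0, 0):
  seg 1: left by d6 = 3/5 → (-3/5, 0)
  seg 2: right by d8 = 347/20 → (67/4, 0)
  seg 3: up by d5 = 13/4 → (67/4, 13/4)
  seg 4: right by d5 = 13/4 → (20, 13/4)
  seg 5: right by d3 = 8 → (28, 13/4)
  seg 6: right by d6 = 3/5 → (143/5, 13/4)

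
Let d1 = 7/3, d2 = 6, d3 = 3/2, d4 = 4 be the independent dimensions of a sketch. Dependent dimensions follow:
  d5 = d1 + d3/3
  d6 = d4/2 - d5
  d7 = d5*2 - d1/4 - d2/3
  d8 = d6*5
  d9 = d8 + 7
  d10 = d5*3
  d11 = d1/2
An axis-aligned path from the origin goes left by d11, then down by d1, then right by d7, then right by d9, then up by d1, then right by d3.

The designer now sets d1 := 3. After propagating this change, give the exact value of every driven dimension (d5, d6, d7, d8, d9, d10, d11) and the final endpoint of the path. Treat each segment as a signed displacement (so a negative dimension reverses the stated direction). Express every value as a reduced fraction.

d5 = 7/2
d6 = -3/2
d7 = 17/4
d8 = -15/2
d9 = -1/2
d10 = 21/2
d11 = 3/2
endpoint = (15/4, 0)

Apply edit: d1 := 3
  d5 = d1 + d3/3 = 7/2
  d6 = d4/2 - d5 = -3/2
  d7 = d5*2 - d1/4 - d2/3 = 17/4
  d8 = d6*5 = -15/2
  d9 = d8 + 7 = -1/2
  d10 = d5*3 = 21/2
  d11 = d1/2 = 3/2
Walk from origin (0, 0):
  seg 1: left by d11 = 3/2 → (-3/2, 0)
  seg 2: down by d1 = 3 → (-3/2, -3)
  seg 3: right by d7 = 17/4 → (11/4, -3)
  seg 4: right by d9 = -1/2 → (9/4, -3)
  seg 5: up by d1 = 3 → (9/4, 0)
  seg 6: right by d3 = 3/2 → (15/4, 0)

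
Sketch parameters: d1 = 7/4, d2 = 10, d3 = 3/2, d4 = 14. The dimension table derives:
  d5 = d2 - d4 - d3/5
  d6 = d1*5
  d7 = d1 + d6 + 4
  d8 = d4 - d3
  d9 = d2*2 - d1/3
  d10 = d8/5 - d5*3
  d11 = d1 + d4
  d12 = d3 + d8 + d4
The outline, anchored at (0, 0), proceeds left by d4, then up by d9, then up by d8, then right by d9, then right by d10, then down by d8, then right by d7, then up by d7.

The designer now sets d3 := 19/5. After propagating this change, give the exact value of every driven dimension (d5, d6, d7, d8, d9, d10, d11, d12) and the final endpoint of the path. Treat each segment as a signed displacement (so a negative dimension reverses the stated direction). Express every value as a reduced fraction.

Apply edit: d3 := 19/5
  d5 = d2 - d4 - d3/5 = -119/25
  d6 = d1*5 = 35/4
  d7 = d1 + d6 + 4 = 29/2
  d8 = d4 - d3 = 51/5
  d9 = d2*2 - d1/3 = 233/12
  d10 = d8/5 - d5*3 = 408/25
  d11 = d1 + d4 = 63/4
  d12 = d3 + d8 + d4 = 28
Walk from origin (0, 0):
  seg 1: left by d4 = 14 → (-14, 0)
  seg 2: up by d9 = 233/12 → (-14, 233/12)
  seg 3: up by d8 = 51/5 → (-14, 1777/60)
  seg 4: right by d9 = 233/12 → (65/12, 1777/60)
  seg 5: right by d10 = 408/25 → (6521/300, 1777/60)
  seg 6: down by d8 = 51/5 → (6521/300, 233/12)
  seg 7: right by d7 = 29/2 → (10871/300, 233/12)
  seg 8: up by d7 = 29/2 → (10871/300, 407/12)

d5 = -119/25
d6 = 35/4
d7 = 29/2
d8 = 51/5
d9 = 233/12
d10 = 408/25
d11 = 63/4
d12 = 28
endpoint = (10871/300, 407/12)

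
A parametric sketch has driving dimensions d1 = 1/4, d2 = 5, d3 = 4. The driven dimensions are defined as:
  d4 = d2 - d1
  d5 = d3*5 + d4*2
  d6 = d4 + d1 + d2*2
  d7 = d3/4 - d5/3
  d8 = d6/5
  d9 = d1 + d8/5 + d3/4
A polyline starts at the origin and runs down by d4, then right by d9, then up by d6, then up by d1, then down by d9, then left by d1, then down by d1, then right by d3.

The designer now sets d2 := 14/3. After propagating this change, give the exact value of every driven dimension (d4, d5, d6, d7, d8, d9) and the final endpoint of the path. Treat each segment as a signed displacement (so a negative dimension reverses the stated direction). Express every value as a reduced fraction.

d4 = 53/12
d5 = 173/6
d6 = 14
d7 = -155/18
d8 = 14/5
d9 = 181/100
endpoint = (139/25, 583/75)

Apply edit: d2 := 14/3
  d4 = d2 - d1 = 53/12
  d5 = d3*5 + d4*2 = 173/6
  d6 = d4 + d1 + d2*2 = 14
  d7 = d3/4 - d5/3 = -155/18
  d8 = d6/5 = 14/5
  d9 = d1 + d8/5 + d3/4 = 181/100
Walk from origin (0, 0):
  seg 1: down by d4 = 53/12 → (0, -53/12)
  seg 2: right by d9 = 181/100 → (181/100, -53/12)
  seg 3: up by d6 = 14 → (181/100, 115/12)
  seg 4: up by d1 = 1/4 → (181/100, 59/6)
  seg 5: down by d9 = 181/100 → (181/100, 2407/300)
  seg 6: left by d1 = 1/4 → (39/25, 2407/300)
  seg 7: down by d1 = 1/4 → (39/25, 583/75)
  seg 8: right by d3 = 4 → (139/25, 583/75)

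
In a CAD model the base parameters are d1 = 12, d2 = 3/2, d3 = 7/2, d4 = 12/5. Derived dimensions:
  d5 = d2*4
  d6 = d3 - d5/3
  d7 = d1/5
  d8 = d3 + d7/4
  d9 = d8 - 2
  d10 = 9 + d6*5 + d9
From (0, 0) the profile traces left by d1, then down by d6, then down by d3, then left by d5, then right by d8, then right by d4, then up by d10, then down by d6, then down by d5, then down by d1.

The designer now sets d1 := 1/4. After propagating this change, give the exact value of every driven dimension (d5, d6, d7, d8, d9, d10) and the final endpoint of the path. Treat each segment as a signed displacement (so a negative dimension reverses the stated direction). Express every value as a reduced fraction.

d5 = 6
d6 = 3/2
d7 = 1/20
d8 = 281/80
d9 = 121/80
d10 = 1441/80
endpoint = (-27/80, 421/80)

Apply edit: d1 := 1/4
  d5 = d2*4 = 6
  d6 = d3 - d5/3 = 3/2
  d7 = d1/5 = 1/20
  d8 = d3 + d7/4 = 281/80
  d9 = d8 - 2 = 121/80
  d10 = 9 + d6*5 + d9 = 1441/80
Walk from origin (0, 0):
  seg 1: left by d1 = 1/4 → (-1/4, 0)
  seg 2: down by d6 = 3/2 → (-1/4, -3/2)
  seg 3: down by d3 = 7/2 → (-1/4, -5)
  seg 4: left by d5 = 6 → (-25/4, -5)
  seg 5: right by d8 = 281/80 → (-219/80, -5)
  seg 6: right by d4 = 12/5 → (-27/80, -5)
  seg 7: up by d10 = 1441/80 → (-27/80, 1041/80)
  seg 8: down by d6 = 3/2 → (-27/80, 921/80)
  seg 9: down by d5 = 6 → (-27/80, 441/80)
  seg 10: down by d1 = 1/4 → (-27/80, 421/80)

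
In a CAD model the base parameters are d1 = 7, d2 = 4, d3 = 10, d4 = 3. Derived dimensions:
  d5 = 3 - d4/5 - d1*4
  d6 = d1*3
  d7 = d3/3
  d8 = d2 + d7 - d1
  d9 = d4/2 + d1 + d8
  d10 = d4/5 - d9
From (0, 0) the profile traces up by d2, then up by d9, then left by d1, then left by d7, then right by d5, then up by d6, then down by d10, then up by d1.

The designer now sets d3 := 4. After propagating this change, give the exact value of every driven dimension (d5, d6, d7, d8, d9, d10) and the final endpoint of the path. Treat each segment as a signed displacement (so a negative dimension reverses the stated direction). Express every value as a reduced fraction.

d5 = -128/5
d6 = 21
d7 = 4/3
d8 = -5/3
d9 = 41/6
d10 = -187/30
endpoint = (-509/15, 676/15)

Apply edit: d3 := 4
  d5 = 3 - d4/5 - d1*4 = -128/5
  d6 = d1*3 = 21
  d7 = d3/3 = 4/3
  d8 = d2 + d7 - d1 = -5/3
  d9 = d4/2 + d1 + d8 = 41/6
  d10 = d4/5 - d9 = -187/30
Walk from origin (0, 0):
  seg 1: up by d2 = 4 → (0, 4)
  seg 2: up by d9 = 41/6 → (0, 65/6)
  seg 3: left by d1 = 7 → (-7, 65/6)
  seg 4: left by d7 = 4/3 → (-25/3, 65/6)
  seg 5: right by d5 = -128/5 → (-509/15, 65/6)
  seg 6: up by d6 = 21 → (-509/15, 191/6)
  seg 7: down by d10 = -187/30 → (-509/15, 571/15)
  seg 8: up by d1 = 7 → (-509/15, 676/15)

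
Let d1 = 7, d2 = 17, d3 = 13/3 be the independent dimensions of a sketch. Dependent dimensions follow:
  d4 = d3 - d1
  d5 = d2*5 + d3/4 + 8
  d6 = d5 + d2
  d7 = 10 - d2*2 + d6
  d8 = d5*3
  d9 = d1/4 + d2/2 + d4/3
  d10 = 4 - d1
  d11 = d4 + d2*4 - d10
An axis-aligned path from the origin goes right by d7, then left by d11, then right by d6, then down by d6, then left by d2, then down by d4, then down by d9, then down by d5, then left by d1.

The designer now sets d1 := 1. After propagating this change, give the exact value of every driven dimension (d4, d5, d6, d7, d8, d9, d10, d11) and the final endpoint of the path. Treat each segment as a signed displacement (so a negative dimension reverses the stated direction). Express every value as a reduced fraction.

d4 = 10/3
d5 = 1129/12
d6 = 1333/12
d7 = 1045/12
d8 = 1129/4
d9 = 355/36
d10 = 3
d11 = 205/3
endpoint = (671/6, -7861/36)

Apply edit: d1 := 1
  d4 = d3 - d1 = 10/3
  d5 = d2*5 + d3/4 + 8 = 1129/12
  d6 = d5 + d2 = 1333/12
  d7 = 10 - d2*2 + d6 = 1045/12
  d8 = d5*3 = 1129/4
  d9 = d1/4 + d2/2 + d4/3 = 355/36
  d10 = 4 - d1 = 3
  d11 = d4 + d2*4 - d10 = 205/3
Walk from origin (0, 0):
  seg 1: right by d7 = 1045/12 → (1045/12, 0)
  seg 2: left by d11 = 205/3 → (75/4, 0)
  seg 3: right by d6 = 1333/12 → (779/6, 0)
  seg 4: down by d6 = 1333/12 → (779/6, -1333/12)
  seg 5: left by d2 = 17 → (677/6, -1333/12)
  seg 6: down by d4 = 10/3 → (677/6, -1373/12)
  seg 7: down by d9 = 355/36 → (677/6, -2237/18)
  seg 8: down by d5 = 1129/12 → (677/6, -7861/36)
  seg 9: left by d1 = 1 → (671/6, -7861/36)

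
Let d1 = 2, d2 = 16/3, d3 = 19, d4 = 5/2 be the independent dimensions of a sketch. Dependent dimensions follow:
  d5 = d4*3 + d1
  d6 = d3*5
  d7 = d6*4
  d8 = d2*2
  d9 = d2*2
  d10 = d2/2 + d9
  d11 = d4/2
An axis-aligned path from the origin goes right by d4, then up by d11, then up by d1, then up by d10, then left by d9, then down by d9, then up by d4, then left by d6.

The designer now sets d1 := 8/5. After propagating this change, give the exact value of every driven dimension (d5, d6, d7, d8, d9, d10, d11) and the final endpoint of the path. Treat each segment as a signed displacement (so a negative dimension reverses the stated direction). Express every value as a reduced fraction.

d5 = 91/10
d6 = 95
d7 = 380
d8 = 32/3
d9 = 32/3
d10 = 40/3
d11 = 5/4
endpoint = (-619/6, 481/60)

Apply edit: d1 := 8/5
  d5 = d4*3 + d1 = 91/10
  d6 = d3*5 = 95
  d7 = d6*4 = 380
  d8 = d2*2 = 32/3
  d9 = d2*2 = 32/3
  d10 = d2/2 + d9 = 40/3
  d11 = d4/2 = 5/4
Walk from origin (0, 0):
  seg 1: right by d4 = 5/2 → (5/2, 0)
  seg 2: up by d11 = 5/4 → (5/2, 5/4)
  seg 3: up by d1 = 8/5 → (5/2, 57/20)
  seg 4: up by d10 = 40/3 → (5/2, 971/60)
  seg 5: left by d9 = 32/3 → (-49/6, 971/60)
  seg 6: down by d9 = 32/3 → (-49/6, 331/60)
  seg 7: up by d4 = 5/2 → (-49/6, 481/60)
  seg 8: left by d6 = 95 → (-619/6, 481/60)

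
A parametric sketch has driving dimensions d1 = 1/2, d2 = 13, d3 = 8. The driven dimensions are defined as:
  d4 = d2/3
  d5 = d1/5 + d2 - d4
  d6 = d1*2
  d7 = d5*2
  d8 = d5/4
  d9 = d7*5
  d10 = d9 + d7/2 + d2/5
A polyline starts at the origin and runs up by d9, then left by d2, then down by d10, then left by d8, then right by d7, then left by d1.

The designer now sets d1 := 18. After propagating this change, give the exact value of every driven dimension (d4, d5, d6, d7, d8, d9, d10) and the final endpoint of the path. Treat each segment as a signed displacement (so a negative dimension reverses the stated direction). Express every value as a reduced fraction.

d4 = 13/3
d5 = 184/15
d6 = 36
d7 = 368/15
d8 = 46/15
d9 = 368/3
d10 = 2063/15
endpoint = (-143/15, -223/15)

Apply edit: d1 := 18
  d4 = d2/3 = 13/3
  d5 = d1/5 + d2 - d4 = 184/15
  d6 = d1*2 = 36
  d7 = d5*2 = 368/15
  d8 = d5/4 = 46/15
  d9 = d7*5 = 368/3
  d10 = d9 + d7/2 + d2/5 = 2063/15
Walk from origin (0, 0):
  seg 1: up by d9 = 368/3 → (0, 368/3)
  seg 2: left by d2 = 13 → (-13, 368/3)
  seg 3: down by d10 = 2063/15 → (-13, -223/15)
  seg 4: left by d8 = 46/15 → (-241/15, -223/15)
  seg 5: right by d7 = 368/15 → (127/15, -223/15)
  seg 6: left by d1 = 18 → (-143/15, -223/15)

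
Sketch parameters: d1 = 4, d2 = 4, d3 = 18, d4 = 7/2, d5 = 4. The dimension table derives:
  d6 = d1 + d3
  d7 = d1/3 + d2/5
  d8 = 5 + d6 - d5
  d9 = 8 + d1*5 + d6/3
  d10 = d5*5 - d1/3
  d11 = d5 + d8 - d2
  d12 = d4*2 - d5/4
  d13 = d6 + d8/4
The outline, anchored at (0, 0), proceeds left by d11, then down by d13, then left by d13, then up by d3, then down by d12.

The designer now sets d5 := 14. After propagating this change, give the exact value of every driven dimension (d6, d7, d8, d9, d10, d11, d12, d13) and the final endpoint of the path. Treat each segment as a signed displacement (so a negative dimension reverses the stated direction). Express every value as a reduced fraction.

d6 = 22
d7 = 32/15
d8 = 13
d9 = 106/3
d10 = 206/3
d11 = 23
d12 = 7/2
d13 = 101/4
endpoint = (-193/4, -43/4)

Apply edit: d5 := 14
  d6 = d1 + d3 = 22
  d7 = d1/3 + d2/5 = 32/15
  d8 = 5 + d6 - d5 = 13
  d9 = 8 + d1*5 + d6/3 = 106/3
  d10 = d5*5 - d1/3 = 206/3
  d11 = d5 + d8 - d2 = 23
  d12 = d4*2 - d5/4 = 7/2
  d13 = d6 + d8/4 = 101/4
Walk from origin (0, 0):
  seg 1: left by d11 = 23 → (-23, 0)
  seg 2: down by d13 = 101/4 → (-23, -101/4)
  seg 3: left by d13 = 101/4 → (-193/4, -101/4)
  seg 4: up by d3 = 18 → (-193/4, -29/4)
  seg 5: down by d12 = 7/2 → (-193/4, -43/4)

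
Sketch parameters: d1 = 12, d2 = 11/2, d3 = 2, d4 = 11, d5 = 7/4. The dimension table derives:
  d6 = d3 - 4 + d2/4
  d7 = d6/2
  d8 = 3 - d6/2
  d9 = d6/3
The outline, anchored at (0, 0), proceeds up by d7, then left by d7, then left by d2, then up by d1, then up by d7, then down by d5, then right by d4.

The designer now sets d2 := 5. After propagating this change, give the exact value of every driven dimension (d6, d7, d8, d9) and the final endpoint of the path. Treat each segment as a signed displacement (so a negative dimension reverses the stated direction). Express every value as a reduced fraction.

d6 = -3/4
d7 = -3/8
d8 = 27/8
d9 = -1/4
endpoint = (51/8, 19/2)

Apply edit: d2 := 5
  d6 = d3 - 4 + d2/4 = -3/4
  d7 = d6/2 = -3/8
  d8 = 3 - d6/2 = 27/8
  d9 = d6/3 = -1/4
Walk from origin (0, 0):
  seg 1: up by d7 = -3/8 → (0, -3/8)
  seg 2: left by d7 = -3/8 → (3/8, -3/8)
  seg 3: left by d2 = 5 → (-37/8, -3/8)
  seg 4: up by d1 = 12 → (-37/8, 93/8)
  seg 5: up by d7 = -3/8 → (-37/8, 45/4)
  seg 6: down by d5 = 7/4 → (-37/8, 19/2)
  seg 7: right by d4 = 11 → (51/8, 19/2)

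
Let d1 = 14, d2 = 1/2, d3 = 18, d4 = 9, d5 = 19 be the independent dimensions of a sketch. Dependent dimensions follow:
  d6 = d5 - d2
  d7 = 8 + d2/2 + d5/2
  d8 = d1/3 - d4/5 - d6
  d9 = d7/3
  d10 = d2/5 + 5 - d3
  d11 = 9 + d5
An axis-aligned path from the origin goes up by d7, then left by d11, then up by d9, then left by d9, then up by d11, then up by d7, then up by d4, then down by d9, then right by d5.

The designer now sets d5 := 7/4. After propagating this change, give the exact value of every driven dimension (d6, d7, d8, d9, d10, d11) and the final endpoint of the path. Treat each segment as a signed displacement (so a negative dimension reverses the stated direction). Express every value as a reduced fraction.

Apply edit: d5 := 7/4
  d6 = d5 - d2 = 5/4
  d7 = 8 + d2/2 + d5/2 = 73/8
  d8 = d1/3 - d4/5 - d6 = 97/60
  d9 = d7/3 = 73/24
  d10 = d2/5 + 5 - d3 = -129/10
  d11 = 9 + d5 = 43/4
Walk from origin (0, 0):
  seg 1: up by d7 = 73/8 → (0, 73/8)
  seg 2: left by d11 = 43/4 → (-43/4, 73/8)
  seg 3: up by d9 = 73/24 → (-43/4, 73/6)
  seg 4: left by d9 = 73/24 → (-331/24, 73/6)
  seg 5: up by d11 = 43/4 → (-331/24, 275/12)
  seg 6: up by d7 = 73/8 → (-331/24, 769/24)
  seg 7: up by d4 = 9 → (-331/24, 985/24)
  seg 8: down by d9 = 73/24 → (-331/24, 38)
  seg 9: right by d5 = 7/4 → (-289/24, 38)

d6 = 5/4
d7 = 73/8
d8 = 97/60
d9 = 73/24
d10 = -129/10
d11 = 43/4
endpoint = (-289/24, 38)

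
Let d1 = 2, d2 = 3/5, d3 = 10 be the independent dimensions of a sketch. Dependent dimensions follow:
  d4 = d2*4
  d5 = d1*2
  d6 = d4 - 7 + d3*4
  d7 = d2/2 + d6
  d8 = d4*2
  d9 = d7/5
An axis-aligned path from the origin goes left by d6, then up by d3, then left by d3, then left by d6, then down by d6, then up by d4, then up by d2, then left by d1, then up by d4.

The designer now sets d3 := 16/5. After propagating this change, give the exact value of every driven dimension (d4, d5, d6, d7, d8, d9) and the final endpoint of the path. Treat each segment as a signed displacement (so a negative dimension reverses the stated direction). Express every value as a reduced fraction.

d4 = 12/5
d5 = 4
d6 = 41/5
d7 = 17/2
d8 = 24/5
d9 = 17/10
endpoint = (-108/5, 2/5)

Apply edit: d3 := 16/5
  d4 = d2*4 = 12/5
  d5 = d1*2 = 4
  d6 = d4 - 7 + d3*4 = 41/5
  d7 = d2/2 + d6 = 17/2
  d8 = d4*2 = 24/5
  d9 = d7/5 = 17/10
Walk from origin (0, 0):
  seg 1: left by d6 = 41/5 → (-41/5, 0)
  seg 2: up by d3 = 16/5 → (-41/5, 16/5)
  seg 3: left by d3 = 16/5 → (-57/5, 16/5)
  seg 4: left by d6 = 41/5 → (-98/5, 16/5)
  seg 5: down by d6 = 41/5 → (-98/5, -5)
  seg 6: up by d4 = 12/5 → (-98/5, -13/5)
  seg 7: up by d2 = 3/5 → (-98/5, -2)
  seg 8: left by d1 = 2 → (-108/5, -2)
  seg 9: up by d4 = 12/5 → (-108/5, 2/5)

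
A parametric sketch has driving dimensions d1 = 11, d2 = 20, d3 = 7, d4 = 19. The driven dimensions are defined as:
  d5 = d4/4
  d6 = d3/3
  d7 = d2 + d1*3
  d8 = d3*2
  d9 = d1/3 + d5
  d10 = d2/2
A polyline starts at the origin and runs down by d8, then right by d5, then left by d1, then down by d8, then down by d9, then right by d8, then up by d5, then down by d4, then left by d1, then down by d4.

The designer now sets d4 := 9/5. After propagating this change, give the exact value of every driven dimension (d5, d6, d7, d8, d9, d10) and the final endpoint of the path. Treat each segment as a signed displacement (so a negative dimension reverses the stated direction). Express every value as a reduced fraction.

d5 = 9/20
d6 = 7/3
d7 = 53
d8 = 14
d9 = 247/60
d10 = 10
endpoint = (-151/20, -529/15)

Apply edit: d4 := 9/5
  d5 = d4/4 = 9/20
  d6 = d3/3 = 7/3
  d7 = d2 + d1*3 = 53
  d8 = d3*2 = 14
  d9 = d1/3 + d5 = 247/60
  d10 = d2/2 = 10
Walk from origin (0, 0):
  seg 1: down by d8 = 14 → (0, -14)
  seg 2: right by d5 = 9/20 → (9/20, -14)
  seg 3: left by d1 = 11 → (-211/20, -14)
  seg 4: down by d8 = 14 → (-211/20, -28)
  seg 5: down by d9 = 247/60 → (-211/20, -1927/60)
  seg 6: right by d8 = 14 → (69/20, -1927/60)
  seg 7: up by d5 = 9/20 → (69/20, -95/3)
  seg 8: down by d4 = 9/5 → (69/20, -502/15)
  seg 9: left by d1 = 11 → (-151/20, -502/15)
  seg 10: down by d4 = 9/5 → (-151/20, -529/15)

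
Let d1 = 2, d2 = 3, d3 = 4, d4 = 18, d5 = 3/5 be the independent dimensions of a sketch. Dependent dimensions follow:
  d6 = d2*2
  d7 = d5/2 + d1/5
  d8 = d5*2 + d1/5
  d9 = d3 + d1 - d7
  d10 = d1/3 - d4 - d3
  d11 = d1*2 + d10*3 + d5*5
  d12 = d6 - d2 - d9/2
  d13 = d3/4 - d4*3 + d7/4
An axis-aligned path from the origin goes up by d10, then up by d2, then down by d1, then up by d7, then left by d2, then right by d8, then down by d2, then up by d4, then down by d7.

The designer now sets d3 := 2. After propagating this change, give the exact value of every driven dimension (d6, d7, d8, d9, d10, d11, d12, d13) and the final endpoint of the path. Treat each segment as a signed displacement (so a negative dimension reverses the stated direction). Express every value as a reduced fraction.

d6 = 6
d7 = 7/10
d8 = 8/5
d9 = 33/10
d10 = -58/3
d11 = -51
d12 = 27/20
d13 = -2133/40
endpoint = (-7/5, -10/3)

Apply edit: d3 := 2
  d6 = d2*2 = 6
  d7 = d5/2 + d1/5 = 7/10
  d8 = d5*2 + d1/5 = 8/5
  d9 = d3 + d1 - d7 = 33/10
  d10 = d1/3 - d4 - d3 = -58/3
  d11 = d1*2 + d10*3 + d5*5 = -51
  d12 = d6 - d2 - d9/2 = 27/20
  d13 = d3/4 - d4*3 + d7/4 = -2133/40
Walk from origin (0, 0):
  seg 1: up by d10 = -58/3 → (0, -58/3)
  seg 2: up by d2 = 3 → (0, -49/3)
  seg 3: down by d1 = 2 → (0, -55/3)
  seg 4: up by d7 = 7/10 → (0, -529/30)
  seg 5: left by d2 = 3 → (-3, -529/30)
  seg 6: right by d8 = 8/5 → (-7/5, -529/30)
  seg 7: down by d2 = 3 → (-7/5, -619/30)
  seg 8: up by d4 = 18 → (-7/5, -79/30)
  seg 9: down by d7 = 7/10 → (-7/5, -10/3)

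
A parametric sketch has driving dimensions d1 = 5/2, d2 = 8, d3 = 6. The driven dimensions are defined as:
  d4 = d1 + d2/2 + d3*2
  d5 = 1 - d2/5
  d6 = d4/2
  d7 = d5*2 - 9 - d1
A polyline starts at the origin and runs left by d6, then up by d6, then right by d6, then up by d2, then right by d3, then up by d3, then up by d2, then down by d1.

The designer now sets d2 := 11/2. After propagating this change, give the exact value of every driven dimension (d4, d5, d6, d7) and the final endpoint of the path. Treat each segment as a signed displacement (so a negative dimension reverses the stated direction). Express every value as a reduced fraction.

d4 = 69/4
d5 = -1/10
d6 = 69/8
d7 = -117/10
endpoint = (6, 185/8)

Apply edit: d2 := 11/2
  d4 = d1 + d2/2 + d3*2 = 69/4
  d5 = 1 - d2/5 = -1/10
  d6 = d4/2 = 69/8
  d7 = d5*2 - 9 - d1 = -117/10
Walk from origin (0, 0):
  seg 1: left by d6 = 69/8 → (-69/8, 0)
  seg 2: up by d6 = 69/8 → (-69/8, 69/8)
  seg 3: right by d6 = 69/8 → (0, 69/8)
  seg 4: up by d2 = 11/2 → (0, 113/8)
  seg 5: right by d3 = 6 → (6, 113/8)
  seg 6: up by d3 = 6 → (6, 161/8)
  seg 7: up by d2 = 11/2 → (6, 205/8)
  seg 8: down by d1 = 5/2 → (6, 185/8)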